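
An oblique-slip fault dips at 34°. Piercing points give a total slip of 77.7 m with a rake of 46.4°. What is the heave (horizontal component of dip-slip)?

46.6 m

dip-slip = net slip × sin(rake) = 77.7 m × sin(46.4°) = 56.27 m
heave = dip-slip × cos(dip) = 56.27 × cos(34°) = 46.6 m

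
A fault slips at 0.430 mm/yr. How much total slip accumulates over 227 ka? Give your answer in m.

slip = rate × time = 0.430 mm/yr × 227 ka = 97.6 m

97.6 m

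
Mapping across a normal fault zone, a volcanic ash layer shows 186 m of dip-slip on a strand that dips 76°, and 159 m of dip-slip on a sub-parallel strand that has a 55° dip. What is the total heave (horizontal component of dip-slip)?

136 m

heave_A = 186 × cos(76°) = 45 m
heave_B = 159 × cos(55°) = 91.20 m
total = 45 + 91.20 = 136 m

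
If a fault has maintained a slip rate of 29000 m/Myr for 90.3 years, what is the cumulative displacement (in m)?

2.62 m

slip = rate × time = 29000 m/Myr × 90.3 years = 2.62 m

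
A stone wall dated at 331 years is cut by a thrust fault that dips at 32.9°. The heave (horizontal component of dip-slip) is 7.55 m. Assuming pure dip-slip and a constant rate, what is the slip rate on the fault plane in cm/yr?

dip-slip = heave / cos(dip) = 7.55 m / cos(32.9°) = 8.992 m
rate = 8.992 m / 331 years = 0.0272 m/yr = 2.72 cm/yr

2.72 cm/yr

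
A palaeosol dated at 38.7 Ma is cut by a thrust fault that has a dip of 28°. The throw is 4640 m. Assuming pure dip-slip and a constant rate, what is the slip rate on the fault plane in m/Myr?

255 m/Myr

dip-slip = throw / sin(dip) = 4640 m / sin(28°) = 9883 m
rate = 9883 m / 38.7 Ma = 0.000255 m/yr = 255 m/Myr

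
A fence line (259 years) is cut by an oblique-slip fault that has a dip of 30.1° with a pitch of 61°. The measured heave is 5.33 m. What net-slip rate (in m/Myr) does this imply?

dip-slip = heave / cos(dip) = 5.33 / cos(30.1°) = 6.161 m
net slip = dip-slip / sin(rake) = 6.161 / sin(61°) = 7.044 m
rate = 7.044 m / 259 years = 0.0272 m/yr = 27200 m/Myr

27200 m/Myr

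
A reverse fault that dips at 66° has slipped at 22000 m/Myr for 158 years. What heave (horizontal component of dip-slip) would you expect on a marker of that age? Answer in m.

1.41 m

dip-slip = rate × time = 22000 m/Myr × 158 years = 3.476 m
heave = dip-slip × cos(dip) = 3.476 × cos(66°) = 1.41 m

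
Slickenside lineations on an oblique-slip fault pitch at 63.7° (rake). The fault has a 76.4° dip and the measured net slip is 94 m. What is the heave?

dip-slip = net slip × sin(rake) = 94 m × sin(63.7°) = 84.27 m
heave = dip-slip × cos(dip) = 84.27 × cos(76.4°) = 19.8 m

19.8 m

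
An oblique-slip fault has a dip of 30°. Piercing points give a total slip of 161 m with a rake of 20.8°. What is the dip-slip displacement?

dip-slip = net slip × sin(rake) = 161 m × sin(20.8°) = 57.2 m

57.2 m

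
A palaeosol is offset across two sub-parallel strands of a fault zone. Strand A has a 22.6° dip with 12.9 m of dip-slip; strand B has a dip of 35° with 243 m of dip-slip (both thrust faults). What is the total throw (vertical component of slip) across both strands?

throw_A = 12.9 × sin(22.6°) = 4.957 m
throw_B = 243 × sin(35°) = 139.4 m
total = 4.957 + 139.4 = 144 m

144 m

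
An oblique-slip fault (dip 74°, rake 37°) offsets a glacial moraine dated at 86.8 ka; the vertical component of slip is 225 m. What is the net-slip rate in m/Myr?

dip-slip = throw / sin(dip) = 225 / sin(74°) = 234.1 m
net slip = dip-slip / sin(rake) = 234.1 / sin(37°) = 388.9 m
rate = 388.9 m / 86.8 ka = 0.00448 m/yr = 4480 m/Myr

4480 m/Myr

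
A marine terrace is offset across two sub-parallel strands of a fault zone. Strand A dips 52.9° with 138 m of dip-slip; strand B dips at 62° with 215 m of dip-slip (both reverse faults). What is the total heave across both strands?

184 m

heave_A = 138 × cos(52.9°) = 83.24 m
heave_B = 215 × cos(62°) = 100.9 m
total = 83.24 + 100.9 = 184 m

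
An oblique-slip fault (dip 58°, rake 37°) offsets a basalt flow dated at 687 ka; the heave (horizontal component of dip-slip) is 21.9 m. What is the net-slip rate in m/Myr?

dip-slip = heave / cos(dip) = 21.9 / cos(58°) = 41.33 m
net slip = dip-slip / sin(rake) = 41.33 / sin(37°) = 68.67 m
rate = 68.67 m / 687 ka = 0.000100 m/yr = 100 m/Myr

100 m/Myr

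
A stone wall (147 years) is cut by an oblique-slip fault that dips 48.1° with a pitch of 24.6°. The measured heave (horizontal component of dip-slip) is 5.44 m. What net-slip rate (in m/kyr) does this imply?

dip-slip = heave / cos(dip) = 5.44 / cos(48.1°) = 8.146 m
net slip = dip-slip / sin(rake) = 8.146 / sin(24.6°) = 19.57 m
rate = 19.57 m / 147 years = 0.133 m/yr = 133 m/kyr

133 m/kyr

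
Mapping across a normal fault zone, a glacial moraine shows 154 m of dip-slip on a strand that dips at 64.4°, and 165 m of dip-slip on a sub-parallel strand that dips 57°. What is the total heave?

156 m

heave_A = 154 × cos(64.4°) = 66.54 m
heave_B = 165 × cos(57°) = 89.87 m
total = 66.54 + 89.87 = 156 m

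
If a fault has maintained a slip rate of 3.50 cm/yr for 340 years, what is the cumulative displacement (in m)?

11.9 m

slip = rate × time = 3.50 cm/yr × 340 years = 11.9 m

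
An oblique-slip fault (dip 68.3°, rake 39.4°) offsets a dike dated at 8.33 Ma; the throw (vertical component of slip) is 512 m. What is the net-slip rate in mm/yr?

dip-slip = throw / sin(dip) = 512 / sin(68.3°) = 551.1 m
net slip = dip-slip / sin(rake) = 551.1 / sin(39.4°) = 868.2 m
rate = 868.2 m / 8.33 Ma = 0.000104 m/yr = 0.104 mm/yr

0.104 mm/yr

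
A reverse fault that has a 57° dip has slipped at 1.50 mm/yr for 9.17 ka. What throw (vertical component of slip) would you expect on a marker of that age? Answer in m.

11.5 m

dip-slip = rate × time = 1.50 mm/yr × 9.17 ka = 13.76 m
throw = dip-slip × sin(dip) = 13.76 × sin(57°) = 11.5 m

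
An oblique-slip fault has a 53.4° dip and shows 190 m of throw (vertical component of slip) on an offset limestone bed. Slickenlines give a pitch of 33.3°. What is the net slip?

dip-slip = throw / sin(dip) = 190 / sin(53.4°) = 236.7 m
net slip = dip-slip / sin(rake) = 236.7 / sin(33.3°) = 431 m

431 m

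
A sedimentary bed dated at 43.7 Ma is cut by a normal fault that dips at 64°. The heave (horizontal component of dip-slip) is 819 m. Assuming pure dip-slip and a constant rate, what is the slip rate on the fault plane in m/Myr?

42.8 m/Myr

dip-slip = heave / cos(dip) = 819 m / cos(64°) = 1868 m
rate = 1868 m / 43.7 Ma = 0.0000428 m/yr = 42.8 m/Myr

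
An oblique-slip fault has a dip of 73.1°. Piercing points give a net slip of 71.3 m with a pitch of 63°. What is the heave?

18.5 m

dip-slip = net slip × sin(rake) = 71.3 m × sin(63°) = 63.53 m
heave = dip-slip × cos(dip) = 63.53 × cos(73.1°) = 18.5 m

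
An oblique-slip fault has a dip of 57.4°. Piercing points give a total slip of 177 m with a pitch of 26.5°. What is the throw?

dip-slip = net slip × sin(rake) = 177 m × sin(26.5°) = 78.98 m
throw = dip-slip × sin(dip) = 78.98 × sin(57.4°) = 66.5 m

66.5 m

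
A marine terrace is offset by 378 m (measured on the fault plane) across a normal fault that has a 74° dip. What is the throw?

363 m

throw = dip-slip × sin(dip) = 378 m × sin(74°) = 363 m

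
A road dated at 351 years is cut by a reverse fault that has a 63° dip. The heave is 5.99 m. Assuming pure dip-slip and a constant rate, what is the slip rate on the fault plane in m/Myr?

37600 m/Myr

dip-slip = heave / cos(dip) = 5.99 m / cos(63°) = 13.19 m
rate = 13.19 m / 351 years = 0.0376 m/yr = 37600 m/Myr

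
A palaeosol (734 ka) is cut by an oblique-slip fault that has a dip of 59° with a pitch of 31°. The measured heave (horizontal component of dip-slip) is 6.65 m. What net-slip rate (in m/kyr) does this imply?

0.0342 m/kyr

dip-slip = heave / cos(dip) = 6.65 / cos(59°) = 12.91 m
net slip = dip-slip / sin(rake) = 12.91 / sin(31°) = 25.07 m
rate = 25.07 m / 734 ka = 0.0000342 m/yr = 0.0342 m/kyr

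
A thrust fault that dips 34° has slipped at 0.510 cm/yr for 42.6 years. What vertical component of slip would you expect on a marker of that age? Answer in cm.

dip-slip = rate × time = 0.510 cm/yr × 42.6 years = 0.2173 m
throw = dip-slip × sin(dip) = 0.2173 × sin(34°) = 0.121 m = 12.1 cm

12.1 cm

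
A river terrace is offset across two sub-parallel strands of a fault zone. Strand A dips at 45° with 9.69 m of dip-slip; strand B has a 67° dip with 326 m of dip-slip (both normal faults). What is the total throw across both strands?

307 m

throw_A = 9.69 × sin(45°) = 6.852 m
throw_B = 326 × sin(67°) = 300.1 m
total = 6.852 + 300.1 = 307 m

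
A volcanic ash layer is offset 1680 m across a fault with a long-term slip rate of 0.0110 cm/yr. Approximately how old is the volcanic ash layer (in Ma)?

15.3 Ma

age = offset / rate = 1680 m / (0.0110 cm/yr) = 1.53e+07 yr = 15.3 Ma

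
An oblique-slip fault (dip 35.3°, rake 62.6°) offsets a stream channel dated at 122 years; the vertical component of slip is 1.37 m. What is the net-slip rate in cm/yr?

2.19 cm/yr

dip-slip = throw / sin(dip) = 1.37 / sin(35.3°) = 2.371 m
net slip = dip-slip / sin(rake) = 2.371 / sin(62.6°) = 2.670 m
rate = 2.670 m / 122 years = 0.0219 m/yr = 2.19 cm/yr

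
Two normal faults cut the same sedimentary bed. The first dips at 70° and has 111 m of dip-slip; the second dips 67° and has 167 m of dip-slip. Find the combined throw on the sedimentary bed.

258 m

throw_A = 111 × sin(70°) = 104.3 m
throw_B = 167 × sin(67°) = 153.7 m
total = 104.3 + 153.7 = 258 m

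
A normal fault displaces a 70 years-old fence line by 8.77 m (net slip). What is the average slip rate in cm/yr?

12.5 cm/yr

rate = 8.77 m / 70 years = 0.125 m/yr = 12.5 cm/yr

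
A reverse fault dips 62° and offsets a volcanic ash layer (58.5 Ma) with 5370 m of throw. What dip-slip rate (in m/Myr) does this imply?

dip-slip = throw / sin(dip) = 5370 m / sin(62°) = 6082 m
rate = 6082 m / 58.5 Ma = 0.000104 m/yr = 104 m/Myr

104 m/Myr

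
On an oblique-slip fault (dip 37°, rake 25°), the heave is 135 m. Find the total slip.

dip-slip = heave / cos(dip) = 135 / cos(37°) = 169 m
net slip = dip-slip / sin(rake) = 169 / sin(25°) = 400 m

400 m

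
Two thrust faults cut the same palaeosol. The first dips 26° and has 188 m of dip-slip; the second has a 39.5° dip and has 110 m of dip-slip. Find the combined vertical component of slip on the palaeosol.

throw_A = 188 × sin(26°) = 82.41 m
throw_B = 110 × sin(39.5°) = 69.97 m
total = 82.41 + 69.97 = 152 m

152 m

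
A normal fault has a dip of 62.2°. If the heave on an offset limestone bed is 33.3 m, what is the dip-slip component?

71.4 m

dip-slip = heave / cos(dip) = 33.3 / cos(62.2°) = 71.4 m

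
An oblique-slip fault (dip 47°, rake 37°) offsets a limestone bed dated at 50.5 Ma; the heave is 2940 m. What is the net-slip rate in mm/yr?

0.142 mm/yr

dip-slip = heave / cos(dip) = 2940 / cos(47°) = 4311 m
net slip = dip-slip / sin(rake) = 4311 / sin(37°) = 7163 m
rate = 7163 m / 50.5 Ma = 0.000142 m/yr = 0.142 mm/yr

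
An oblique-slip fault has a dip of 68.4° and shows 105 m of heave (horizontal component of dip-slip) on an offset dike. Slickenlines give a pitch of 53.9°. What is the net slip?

353 m

dip-slip = heave / cos(dip) = 105 / cos(68.4°) = 285.2 m
net slip = dip-slip / sin(rake) = 285.2 / sin(53.9°) = 353 m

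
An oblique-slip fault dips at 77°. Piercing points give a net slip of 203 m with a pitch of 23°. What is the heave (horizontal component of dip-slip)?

17.8 m

dip-slip = net slip × sin(rake) = 203 m × sin(23°) = 79.32 m
heave = dip-slip × cos(dip) = 79.32 × cos(77°) = 17.8 m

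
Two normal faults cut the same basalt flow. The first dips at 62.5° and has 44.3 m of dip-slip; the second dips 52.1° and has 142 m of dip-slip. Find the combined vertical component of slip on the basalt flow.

throw_A = 44.3 × sin(62.5°) = 39.29 m
throw_B = 142 × sin(52.1°) = 112 m
total = 39.29 + 112 = 151 m

151 m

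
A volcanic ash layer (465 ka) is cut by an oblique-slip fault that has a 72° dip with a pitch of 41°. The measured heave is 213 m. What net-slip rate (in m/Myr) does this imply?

dip-slip = heave / cos(dip) = 213 / cos(72°) = 689.3 m
net slip = dip-slip / sin(rake) = 689.3 / sin(41°) = 1051 m
rate = 1051 m / 465 ka = 0.00226 m/yr = 2260 m/Myr

2260 m/Myr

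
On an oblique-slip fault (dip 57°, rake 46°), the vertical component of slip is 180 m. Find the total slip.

dip-slip = throw / sin(dip) = 180 / sin(57°) = 214.6 m
net slip = dip-slip / sin(rake) = 214.6 / sin(46°) = 298 m

298 m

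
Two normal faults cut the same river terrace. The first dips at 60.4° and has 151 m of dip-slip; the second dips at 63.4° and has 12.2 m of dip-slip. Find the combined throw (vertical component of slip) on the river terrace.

throw_A = 151 × sin(60.4°) = 131.3 m
throw_B = 12.2 × sin(63.4°) = 10.91 m
total = 131.3 + 10.91 = 142 m

142 m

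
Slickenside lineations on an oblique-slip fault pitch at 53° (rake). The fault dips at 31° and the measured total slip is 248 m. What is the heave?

170 m

dip-slip = net slip × sin(rake) = 248 m × sin(53°) = 198.1 m
heave = dip-slip × cos(dip) = 198.1 × cos(31°) = 170 m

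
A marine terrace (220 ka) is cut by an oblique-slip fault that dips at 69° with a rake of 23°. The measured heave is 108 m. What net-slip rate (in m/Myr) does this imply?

3510 m/Myr

dip-slip = heave / cos(dip) = 108 / cos(69°) = 301.4 m
net slip = dip-slip / sin(rake) = 301.4 / sin(23°) = 771.3 m
rate = 771.3 m / 220 ka = 0.00351 m/yr = 3510 m/Myr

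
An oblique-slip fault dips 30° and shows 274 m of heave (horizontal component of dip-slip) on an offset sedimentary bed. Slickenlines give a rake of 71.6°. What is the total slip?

333 m

dip-slip = heave / cos(dip) = 274 / cos(30°) = 316.4 m
net slip = dip-slip / sin(rake) = 316.4 / sin(71.6°) = 333 m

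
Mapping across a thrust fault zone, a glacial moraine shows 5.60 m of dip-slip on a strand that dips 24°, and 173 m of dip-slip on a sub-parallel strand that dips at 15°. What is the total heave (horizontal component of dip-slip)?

heave_A = 5.60 × cos(24°) = 5.116 m
heave_B = 173 × cos(15°) = 167.1 m
total = 5.116 + 167.1 = 172 m

172 m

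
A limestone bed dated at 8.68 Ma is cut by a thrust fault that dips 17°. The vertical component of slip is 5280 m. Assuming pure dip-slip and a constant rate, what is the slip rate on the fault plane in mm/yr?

dip-slip = throw / sin(dip) = 5280 m / sin(17°) = 18060 m
rate = 18060 m / 8.68 Ma = 0.00208 m/yr = 2.08 mm/yr

2.08 mm/yr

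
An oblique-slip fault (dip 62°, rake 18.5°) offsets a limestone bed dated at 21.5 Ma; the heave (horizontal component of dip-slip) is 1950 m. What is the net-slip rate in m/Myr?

609 m/Myr

dip-slip = heave / cos(dip) = 1950 / cos(62°) = 4154 m
net slip = dip-slip / sin(rake) = 4154 / sin(18.5°) = 13090 m
rate = 13090 m / 21.5 Ma = 0.000609 m/yr = 609 m/Myr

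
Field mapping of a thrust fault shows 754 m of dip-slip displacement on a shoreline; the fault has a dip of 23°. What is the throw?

throw = dip-slip × sin(dip) = 754 m × sin(23°) = 295 m

295 m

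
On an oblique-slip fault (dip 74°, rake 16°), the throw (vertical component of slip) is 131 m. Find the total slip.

dip-slip = throw / sin(dip) = 131 / sin(74°) = 136.3 m
net slip = dip-slip / sin(rake) = 136.3 / sin(16°) = 494 m

494 m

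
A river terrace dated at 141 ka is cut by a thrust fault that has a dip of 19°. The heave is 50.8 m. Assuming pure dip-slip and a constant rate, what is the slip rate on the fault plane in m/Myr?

dip-slip = heave / cos(dip) = 50.8 m / cos(19°) = 53.73 m
rate = 53.73 m / 141 ka = 0.000381 m/yr = 381 m/Myr

381 m/Myr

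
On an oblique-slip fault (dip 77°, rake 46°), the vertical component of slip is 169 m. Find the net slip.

241 m

dip-slip = throw / sin(dip) = 169 / sin(77°) = 173.4 m
net slip = dip-slip / sin(rake) = 173.4 / sin(46°) = 241 m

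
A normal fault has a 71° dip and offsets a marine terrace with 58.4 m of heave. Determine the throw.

170 m

throw = heave × tan(dip) = 58.4 × tan(71°) = 170 m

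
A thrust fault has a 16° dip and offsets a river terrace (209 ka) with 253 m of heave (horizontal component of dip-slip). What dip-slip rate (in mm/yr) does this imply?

1.26 mm/yr

dip-slip = heave / cos(dip) = 253 m / cos(16°) = 263.2 m
rate = 263.2 m / 209 ka = 0.00126 m/yr = 1.26 mm/yr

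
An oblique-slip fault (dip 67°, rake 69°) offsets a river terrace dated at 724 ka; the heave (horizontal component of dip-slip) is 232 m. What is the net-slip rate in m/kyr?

dip-slip = heave / cos(dip) = 232 / cos(67°) = 593.8 m
net slip = dip-slip / sin(rake) = 593.8 / sin(69°) = 636 m
rate = 636 m / 724 ka = 0.000878 m/yr = 0.878 m/kyr

0.878 m/kyr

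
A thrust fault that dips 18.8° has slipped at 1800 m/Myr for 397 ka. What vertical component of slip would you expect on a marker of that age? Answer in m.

230 m

dip-slip = rate × time = 1800 m/Myr × 397 ka = 714.6 m
throw = dip-slip × sin(dip) = 714.6 × sin(18.8°) = 230 m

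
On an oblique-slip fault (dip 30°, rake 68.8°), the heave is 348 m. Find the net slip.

431 m

dip-slip = heave / cos(dip) = 348 / cos(30°) = 401.8 m
net slip = dip-slip / sin(rake) = 401.8 / sin(68.8°) = 431 m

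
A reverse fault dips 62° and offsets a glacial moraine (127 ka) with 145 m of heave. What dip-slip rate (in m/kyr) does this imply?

2.43 m/kyr

dip-slip = heave / cos(dip) = 145 m / cos(62°) = 308.9 m
rate = 308.9 m / 127 ka = 0.00243 m/yr = 2.43 m/kyr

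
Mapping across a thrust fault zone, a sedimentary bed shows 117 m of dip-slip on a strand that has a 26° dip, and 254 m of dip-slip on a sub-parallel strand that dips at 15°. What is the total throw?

117 m

throw_A = 117 × sin(26°) = 51.29 m
throw_B = 254 × sin(15°) = 65.74 m
total = 51.29 + 65.74 = 117 m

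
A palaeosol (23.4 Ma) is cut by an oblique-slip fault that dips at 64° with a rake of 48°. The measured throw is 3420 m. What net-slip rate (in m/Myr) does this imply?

219 m/Myr

dip-slip = throw / sin(dip) = 3420 / sin(64°) = 3805 m
net slip = dip-slip / sin(rake) = 3805 / sin(48°) = 5120 m
rate = 5120 m / 23.4 Ma = 0.000219 m/yr = 219 m/Myr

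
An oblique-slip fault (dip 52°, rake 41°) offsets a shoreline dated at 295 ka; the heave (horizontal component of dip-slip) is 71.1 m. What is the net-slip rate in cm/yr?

0.0597 cm/yr

dip-slip = heave / cos(dip) = 71.1 / cos(52°) = 115.5 m
net slip = dip-slip / sin(rake) = 115.5 / sin(41°) = 176 m
rate = 176 m / 295 ka = 0.000597 m/yr = 0.0597 cm/yr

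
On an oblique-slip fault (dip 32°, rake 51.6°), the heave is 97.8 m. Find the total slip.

147 m

dip-slip = heave / cos(dip) = 97.8 / cos(32°) = 115.3 m
net slip = dip-slip / sin(rake) = 115.3 / sin(51.6°) = 147 m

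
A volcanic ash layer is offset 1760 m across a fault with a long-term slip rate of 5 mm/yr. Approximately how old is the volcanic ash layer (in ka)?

352 ka

age = offset / rate = 1760 m / (5 mm/yr) = 352000 yr = 352 ka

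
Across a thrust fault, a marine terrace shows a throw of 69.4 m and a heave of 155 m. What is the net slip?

170 m

net slip = √(throw² + heave²) = √(69.4² + 155²) = 170 m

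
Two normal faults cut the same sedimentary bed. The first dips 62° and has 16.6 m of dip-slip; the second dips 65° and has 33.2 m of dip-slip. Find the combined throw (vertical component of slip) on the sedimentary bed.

throw_A = 16.6 × sin(62°) = 14.66 m
throw_B = 33.2 × sin(65°) = 30.09 m
total = 14.66 + 30.09 = 44.7 m

44.7 m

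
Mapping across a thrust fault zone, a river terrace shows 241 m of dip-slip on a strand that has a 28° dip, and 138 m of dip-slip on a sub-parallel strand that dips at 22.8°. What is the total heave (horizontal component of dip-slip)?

340 m

heave_A = 241 × cos(28°) = 212.8 m
heave_B = 138 × cos(22.8°) = 127.2 m
total = 212.8 + 127.2 = 340 m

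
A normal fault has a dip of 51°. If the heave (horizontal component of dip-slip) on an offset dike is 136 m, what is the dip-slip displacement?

216 m

dip-slip = heave / cos(dip) = 136 / cos(51°) = 216 m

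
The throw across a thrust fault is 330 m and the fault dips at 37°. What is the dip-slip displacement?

548 m

dip-slip = throw / sin(dip) = 330 / sin(37°) = 548 m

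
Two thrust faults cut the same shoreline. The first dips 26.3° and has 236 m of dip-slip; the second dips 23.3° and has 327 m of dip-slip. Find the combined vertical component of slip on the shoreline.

throw_A = 236 × sin(26.3°) = 104.6 m
throw_B = 327 × sin(23.3°) = 129.3 m
total = 104.6 + 129.3 = 234 m

234 m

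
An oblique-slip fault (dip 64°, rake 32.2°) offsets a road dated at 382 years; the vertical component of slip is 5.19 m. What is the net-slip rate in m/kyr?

dip-slip = throw / sin(dip) = 5.19 / sin(64°) = 5.774 m
net slip = dip-slip / sin(rake) = 5.774 / sin(32.2°) = 10.84 m
rate = 10.84 m / 382 years = 0.0284 m/yr = 28.4 m/kyr

28.4 m/kyr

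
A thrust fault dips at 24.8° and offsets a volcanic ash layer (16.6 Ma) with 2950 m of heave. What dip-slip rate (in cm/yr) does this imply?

0.0196 cm/yr

dip-slip = heave / cos(dip) = 2950 m / cos(24.8°) = 3250 m
rate = 3250 m / 16.6 Ma = 0.000196 m/yr = 0.0196 cm/yr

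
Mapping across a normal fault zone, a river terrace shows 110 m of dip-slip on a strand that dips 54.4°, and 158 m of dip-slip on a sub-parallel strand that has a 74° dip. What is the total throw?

throw_A = 110 × sin(54.4°) = 89.44 m
throw_B = 158 × sin(74°) = 151.9 m
total = 89.44 + 151.9 = 241 m

241 m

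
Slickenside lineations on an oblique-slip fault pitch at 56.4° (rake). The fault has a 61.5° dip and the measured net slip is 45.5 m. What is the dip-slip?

37.9 m

dip-slip = net slip × sin(rake) = 45.5 m × sin(56.4°) = 37.9 m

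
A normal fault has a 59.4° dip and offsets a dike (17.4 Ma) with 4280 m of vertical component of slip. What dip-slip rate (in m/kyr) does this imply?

0.286 m/kyr

dip-slip = throw / sin(dip) = 4280 m / sin(59.4°) = 4972 m
rate = 4972 m / 17.4 Ma = 0.000286 m/yr = 0.286 m/kyr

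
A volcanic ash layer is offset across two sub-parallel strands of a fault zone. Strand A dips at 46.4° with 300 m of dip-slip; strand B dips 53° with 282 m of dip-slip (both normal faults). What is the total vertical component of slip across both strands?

442 m

throw_A = 300 × sin(46.4°) = 217.3 m
throw_B = 282 × sin(53°) = 225.2 m
total = 217.3 + 225.2 = 442 m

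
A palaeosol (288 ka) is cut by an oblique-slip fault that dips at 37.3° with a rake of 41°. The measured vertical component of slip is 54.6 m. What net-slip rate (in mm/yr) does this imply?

0.477 mm/yr

dip-slip = throw / sin(dip) = 54.6 / sin(37.3°) = 90.10 m
net slip = dip-slip / sin(rake) = 90.10 / sin(41°) = 137.3 m
rate = 137.3 m / 288 ka = 0.000477 m/yr = 0.477 mm/yr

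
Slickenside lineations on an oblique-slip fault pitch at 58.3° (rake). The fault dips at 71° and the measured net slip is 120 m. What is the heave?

dip-slip = net slip × sin(rake) = 120 m × sin(58.3°) = 102.1 m
heave = dip-slip × cos(dip) = 102.1 × cos(71°) = 33.2 m

33.2 m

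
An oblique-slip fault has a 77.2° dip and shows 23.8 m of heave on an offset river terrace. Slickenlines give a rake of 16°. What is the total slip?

dip-slip = heave / cos(dip) = 23.8 / cos(77.2°) = 107.4 m
net slip = dip-slip / sin(rake) = 107.4 / sin(16°) = 390 m

390 m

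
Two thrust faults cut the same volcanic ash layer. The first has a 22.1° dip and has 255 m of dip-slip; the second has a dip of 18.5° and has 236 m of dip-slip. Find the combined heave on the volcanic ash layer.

460 m

heave_A = 255 × cos(22.1°) = 236.3 m
heave_B = 236 × cos(18.5°) = 223.8 m
total = 236.3 + 223.8 = 460 m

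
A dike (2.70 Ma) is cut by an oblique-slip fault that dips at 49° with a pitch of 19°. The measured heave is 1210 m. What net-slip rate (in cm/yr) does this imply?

0.210 cm/yr

dip-slip = heave / cos(dip) = 1210 / cos(49°) = 1844 m
net slip = dip-slip / sin(rake) = 1844 / sin(19°) = 5665 m
rate = 5665 m / 2.70 Ma = 0.00210 m/yr = 0.210 cm/yr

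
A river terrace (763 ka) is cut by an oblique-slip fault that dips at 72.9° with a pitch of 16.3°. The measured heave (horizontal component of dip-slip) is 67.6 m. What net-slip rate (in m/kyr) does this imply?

dip-slip = heave / cos(dip) = 67.6 / cos(72.9°) = 229.9 m
net slip = dip-slip / sin(rake) = 229.9 / sin(16.3°) = 819.1 m
rate = 819.1 m / 763 ka = 0.00107 m/yr = 1.07 m/kyr

1.07 m/kyr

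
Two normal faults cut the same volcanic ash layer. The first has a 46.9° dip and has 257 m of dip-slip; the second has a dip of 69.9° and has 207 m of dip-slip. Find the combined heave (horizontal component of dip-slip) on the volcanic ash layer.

heave_A = 257 × cos(46.9°) = 175.6 m
heave_B = 207 × cos(69.9°) = 71.14 m
total = 175.6 + 71.14 = 247 m

247 m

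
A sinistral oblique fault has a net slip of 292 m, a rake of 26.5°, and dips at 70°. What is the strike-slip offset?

261 m

strike-slip = net slip × cos(rake) = 292 m × cos(26.5°) = 261 m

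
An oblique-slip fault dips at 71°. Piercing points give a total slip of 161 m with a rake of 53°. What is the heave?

41.9 m

dip-slip = net slip × sin(rake) = 161 m × sin(53°) = 128.6 m
heave = dip-slip × cos(dip) = 128.6 × cos(71°) = 41.9 m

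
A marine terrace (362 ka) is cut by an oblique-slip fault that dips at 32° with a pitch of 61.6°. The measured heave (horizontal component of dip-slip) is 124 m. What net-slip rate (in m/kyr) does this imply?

0.459 m/kyr

dip-slip = heave / cos(dip) = 124 / cos(32°) = 146.2 m
net slip = dip-slip / sin(rake) = 146.2 / sin(61.6°) = 166.2 m
rate = 166.2 m / 362 ka = 0.000459 m/yr = 0.459 m/kyr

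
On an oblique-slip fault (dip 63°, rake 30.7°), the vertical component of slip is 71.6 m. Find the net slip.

157 m

dip-slip = throw / sin(dip) = 71.6 / sin(63°) = 80.36 m
net slip = dip-slip / sin(rake) = 80.36 / sin(30.7°) = 157 m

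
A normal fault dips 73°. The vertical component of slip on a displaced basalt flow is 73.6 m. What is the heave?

22.5 m

heave = throw / tan(dip) = 73.6 / tan(73°) = 22.5 m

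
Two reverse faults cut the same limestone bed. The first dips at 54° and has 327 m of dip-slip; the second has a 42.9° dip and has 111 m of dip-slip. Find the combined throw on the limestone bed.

throw_A = 327 × sin(54°) = 264.5 m
throw_B = 111 × sin(42.9°) = 75.56 m
total = 264.5 + 75.56 = 340 m

340 m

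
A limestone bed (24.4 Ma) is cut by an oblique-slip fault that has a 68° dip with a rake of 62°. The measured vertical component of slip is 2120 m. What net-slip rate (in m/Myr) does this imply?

106 m/Myr

dip-slip = throw / sin(dip) = 2120 / sin(68°) = 2286 m
net slip = dip-slip / sin(rake) = 2286 / sin(62°) = 2590 m
rate = 2590 m / 24.4 Ma = 0.000106 m/yr = 106 m/Myr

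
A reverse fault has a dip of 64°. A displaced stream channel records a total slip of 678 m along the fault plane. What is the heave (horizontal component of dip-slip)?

heave = dip-slip × cos(dip) = 678 m × cos(64°) = 297 m

297 m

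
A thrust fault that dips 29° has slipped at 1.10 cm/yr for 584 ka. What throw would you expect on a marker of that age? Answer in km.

3.11 km

dip-slip = rate × time = 1.10 cm/yr × 584 ka = 6424 m
throw = dip-slip × sin(dip) = 6424 × sin(29°) = 3110 m = 3.11 km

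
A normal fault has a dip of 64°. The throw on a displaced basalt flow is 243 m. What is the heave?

heave = throw / tan(dip) = 243 / tan(64°) = 119 m

119 m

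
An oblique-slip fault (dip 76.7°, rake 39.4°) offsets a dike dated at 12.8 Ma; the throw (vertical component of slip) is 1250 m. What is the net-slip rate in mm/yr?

0.158 mm/yr

dip-slip = throw / sin(dip) = 1250 / sin(76.7°) = 1284 m
net slip = dip-slip / sin(rake) = 1284 / sin(39.4°) = 2024 m
rate = 2024 m / 12.8 Ma = 0.000158 m/yr = 0.158 mm/yr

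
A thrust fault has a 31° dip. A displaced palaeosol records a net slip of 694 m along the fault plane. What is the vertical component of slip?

throw = dip-slip × sin(dip) = 694 m × sin(31°) = 357 m

357 m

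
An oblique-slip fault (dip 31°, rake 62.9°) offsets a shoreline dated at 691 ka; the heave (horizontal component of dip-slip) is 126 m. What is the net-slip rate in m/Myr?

239 m/Myr

dip-slip = heave / cos(dip) = 126 / cos(31°) = 147 m
net slip = dip-slip / sin(rake) = 147 / sin(62.9°) = 165.1 m
rate = 165.1 m / 691 ka = 0.000239 m/yr = 239 m/Myr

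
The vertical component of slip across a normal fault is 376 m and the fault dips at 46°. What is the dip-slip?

dip-slip = throw / sin(dip) = 376 / sin(46°) = 523 m

523 m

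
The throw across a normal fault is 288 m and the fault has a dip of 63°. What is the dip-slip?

323 m

dip-slip = throw / sin(dip) = 288 / sin(63°) = 323 m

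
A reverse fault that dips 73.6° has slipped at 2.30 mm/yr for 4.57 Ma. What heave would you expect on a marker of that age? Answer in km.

dip-slip = rate × time = 2.30 mm/yr × 4.57 Ma = 10510 m
heave = dip-slip × cos(dip) = 10510 × cos(73.6°) = 2970 m = 2.97 km

2.97 km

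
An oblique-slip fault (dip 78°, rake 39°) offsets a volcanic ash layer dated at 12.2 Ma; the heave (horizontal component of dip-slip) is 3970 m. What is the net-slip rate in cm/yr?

dip-slip = heave / cos(dip) = 3970 / cos(78°) = 19090 m
net slip = dip-slip / sin(rake) = 19090 / sin(39°) = 30340 m
rate = 30340 m / 12.2 Ma = 0.00249 m/yr = 0.249 cm/yr

0.249 cm/yr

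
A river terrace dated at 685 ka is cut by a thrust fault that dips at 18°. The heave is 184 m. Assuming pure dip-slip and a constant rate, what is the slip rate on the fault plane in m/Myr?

dip-slip = heave / cos(dip) = 184 m / cos(18°) = 193.5 m
rate = 193.5 m / 685 ka = 0.000282 m/yr = 282 m/Myr

282 m/Myr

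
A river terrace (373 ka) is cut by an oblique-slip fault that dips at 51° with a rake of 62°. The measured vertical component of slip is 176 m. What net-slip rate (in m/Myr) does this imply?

dip-slip = throw / sin(dip) = 176 / sin(51°) = 226.5 m
net slip = dip-slip / sin(rake) = 226.5 / sin(62°) = 256.5 m
rate = 256.5 m / 373 ka = 0.000688 m/yr = 688 m/Myr

688 m/Myr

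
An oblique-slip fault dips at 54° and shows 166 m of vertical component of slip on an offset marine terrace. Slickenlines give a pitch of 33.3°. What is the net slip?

dip-slip = throw / sin(dip) = 166 / sin(54°) = 205.2 m
net slip = dip-slip / sin(rake) = 205.2 / sin(33.3°) = 374 m

374 m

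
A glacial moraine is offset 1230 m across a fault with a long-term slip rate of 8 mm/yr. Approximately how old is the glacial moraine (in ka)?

154 ka

age = offset / rate = 1230 m / (8 mm/yr) = 154000 yr = 154 ka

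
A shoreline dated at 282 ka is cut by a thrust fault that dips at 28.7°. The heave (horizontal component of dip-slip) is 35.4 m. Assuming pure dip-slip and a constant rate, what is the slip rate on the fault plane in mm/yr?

0.143 mm/yr

dip-slip = heave / cos(dip) = 35.4 m / cos(28.7°) = 40.36 m
rate = 40.36 m / 282 ka = 0.000143 m/yr = 0.143 mm/yr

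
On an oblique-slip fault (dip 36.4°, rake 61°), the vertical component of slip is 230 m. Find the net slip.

443 m

dip-slip = throw / sin(dip) = 230 / sin(36.4°) = 387.6 m
net slip = dip-slip / sin(rake) = 387.6 / sin(61°) = 443 m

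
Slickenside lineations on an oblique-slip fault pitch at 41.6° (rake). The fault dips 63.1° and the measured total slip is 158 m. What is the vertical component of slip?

dip-slip = net slip × sin(rake) = 158 m × sin(41.6°) = 104.9 m
throw = dip-slip × sin(dip) = 104.9 × sin(63.1°) = 93.5 m

93.5 m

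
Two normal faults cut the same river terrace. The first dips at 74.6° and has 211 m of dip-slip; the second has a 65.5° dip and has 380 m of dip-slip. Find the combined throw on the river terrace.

throw_A = 211 × sin(74.6°) = 203.4 m
throw_B = 380 × sin(65.5°) = 345.8 m
total = 203.4 + 345.8 = 549 m

549 m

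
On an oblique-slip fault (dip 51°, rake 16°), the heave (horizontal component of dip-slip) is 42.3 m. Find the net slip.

244 m

dip-slip = heave / cos(dip) = 42.3 / cos(51°) = 67.22 m
net slip = dip-slip / sin(rake) = 67.22 / sin(16°) = 244 m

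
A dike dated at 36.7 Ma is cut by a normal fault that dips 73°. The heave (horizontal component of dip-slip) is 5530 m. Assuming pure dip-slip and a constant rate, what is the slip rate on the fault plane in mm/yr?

0.515 mm/yr

dip-slip = heave / cos(dip) = 5530 m / cos(73°) = 18910 m
rate = 18910 m / 36.7 Ma = 0.000515 m/yr = 0.515 mm/yr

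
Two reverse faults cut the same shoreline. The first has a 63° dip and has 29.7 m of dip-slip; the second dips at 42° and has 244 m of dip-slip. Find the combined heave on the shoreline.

195 m

heave_A = 29.7 × cos(63°) = 13.48 m
heave_B = 244 × cos(42°) = 181.3 m
total = 13.48 + 181.3 = 195 m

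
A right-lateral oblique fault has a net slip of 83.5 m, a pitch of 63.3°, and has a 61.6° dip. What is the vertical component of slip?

65.6 m

dip-slip = net slip × sin(rake) = 83.5 m × sin(63.3°) = 74.60 m
throw = dip-slip × sin(dip) = 74.60 × sin(61.6°) = 65.6 m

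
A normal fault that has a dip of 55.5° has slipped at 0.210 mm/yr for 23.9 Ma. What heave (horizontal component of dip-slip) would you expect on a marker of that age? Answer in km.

2.84 km

dip-slip = rate × time = 0.210 mm/yr × 23.9 Ma = 5019 m
heave = dip-slip × cos(dip) = 5019 × cos(55.5°) = 2840 m = 2.84 km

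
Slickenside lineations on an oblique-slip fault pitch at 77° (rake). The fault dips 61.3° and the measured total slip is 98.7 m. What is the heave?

dip-slip = net slip × sin(rake) = 98.7 m × sin(77°) = 96.17 m
heave = dip-slip × cos(dip) = 96.17 × cos(61.3°) = 46.2 m

46.2 m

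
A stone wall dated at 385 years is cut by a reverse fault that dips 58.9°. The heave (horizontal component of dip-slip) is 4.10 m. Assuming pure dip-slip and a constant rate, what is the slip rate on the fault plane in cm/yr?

2.06 cm/yr

dip-slip = heave / cos(dip) = 4.10 m / cos(58.9°) = 7.938 m
rate = 7.938 m / 385 years = 0.0206 m/yr = 2.06 cm/yr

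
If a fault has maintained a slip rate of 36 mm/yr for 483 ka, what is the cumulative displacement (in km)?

17.4 km

slip = rate × time = 36 mm/yr × 483 ka = 17400 m = 17.4 km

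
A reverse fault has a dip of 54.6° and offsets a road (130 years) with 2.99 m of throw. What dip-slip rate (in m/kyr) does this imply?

28.2 m/kyr

dip-slip = throw / sin(dip) = 2.99 m / sin(54.6°) = 3.668 m
rate = 3.668 m / 130 years = 0.0282 m/yr = 28.2 m/kyr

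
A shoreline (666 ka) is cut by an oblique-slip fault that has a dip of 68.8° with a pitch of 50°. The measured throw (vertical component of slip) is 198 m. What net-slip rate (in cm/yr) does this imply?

0.0416 cm/yr

dip-slip = throw / sin(dip) = 198 / sin(68.8°) = 212.4 m
net slip = dip-slip / sin(rake) = 212.4 / sin(50°) = 277.2 m
rate = 277.2 m / 666 ka = 0.000416 m/yr = 0.0416 cm/yr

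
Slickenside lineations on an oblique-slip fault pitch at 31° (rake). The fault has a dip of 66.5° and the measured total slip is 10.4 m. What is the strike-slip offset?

strike-slip = net slip × cos(rake) = 10.4 m × cos(31°) = 8.91 m

8.91 m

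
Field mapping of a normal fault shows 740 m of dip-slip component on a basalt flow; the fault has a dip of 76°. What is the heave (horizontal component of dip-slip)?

heave = dip-slip × cos(dip) = 740 m × cos(76°) = 179 m

179 m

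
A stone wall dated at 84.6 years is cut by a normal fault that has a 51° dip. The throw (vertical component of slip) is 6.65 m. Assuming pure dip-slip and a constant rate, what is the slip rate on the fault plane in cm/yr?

10.1 cm/yr

dip-slip = throw / sin(dip) = 6.65 m / sin(51°) = 8.557 m
rate = 8.557 m / 84.6 years = 0.101 m/yr = 10.1 cm/yr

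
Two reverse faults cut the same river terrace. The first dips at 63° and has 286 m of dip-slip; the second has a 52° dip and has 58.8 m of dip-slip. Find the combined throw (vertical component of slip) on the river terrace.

301 m

throw_A = 286 × sin(63°) = 254.8 m
throw_B = 58.8 × sin(52°) = 46.34 m
total = 254.8 + 46.34 = 301 m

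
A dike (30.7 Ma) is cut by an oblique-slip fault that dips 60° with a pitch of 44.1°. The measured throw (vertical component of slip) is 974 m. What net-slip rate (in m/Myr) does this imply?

dip-slip = throw / sin(dip) = 974 / sin(60°) = 1125 m
net slip = dip-slip / sin(rake) = 1125 / sin(44.1°) = 1616 m
rate = 1616 m / 30.7 Ma = 0.0000526 m/yr = 52.6 m/Myr

52.6 m/Myr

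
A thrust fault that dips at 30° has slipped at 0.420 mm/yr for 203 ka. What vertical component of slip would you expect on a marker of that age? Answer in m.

dip-slip = rate × time = 0.420 mm/yr × 203 ka = 85.26 m
throw = dip-slip × sin(dip) = 85.26 × sin(30°) = 42.6 m

42.6 m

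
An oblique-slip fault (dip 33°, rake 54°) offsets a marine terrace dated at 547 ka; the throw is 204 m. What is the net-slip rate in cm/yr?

dip-slip = throw / sin(dip) = 204 / sin(33°) = 374.6 m
net slip = dip-slip / sin(rake) = 374.6 / sin(54°) = 463 m
rate = 463 m / 547 ka = 0.000846 m/yr = 0.0846 cm/yr

0.0846 cm/yr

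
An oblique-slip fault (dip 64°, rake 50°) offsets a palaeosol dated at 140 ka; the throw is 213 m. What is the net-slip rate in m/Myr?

dip-slip = throw / sin(dip) = 213 / sin(64°) = 237 m
net slip = dip-slip / sin(rake) = 237 / sin(50°) = 309.4 m
rate = 309.4 m / 140 ka = 0.00221 m/yr = 2210 m/Myr

2210 m/Myr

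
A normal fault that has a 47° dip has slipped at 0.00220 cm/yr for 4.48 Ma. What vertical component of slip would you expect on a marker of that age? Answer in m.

72.1 m

dip-slip = rate × time = 0.00220 cm/yr × 4.48 Ma = 98.56 m
throw = dip-slip × sin(dip) = 98.56 × sin(47°) = 72.1 m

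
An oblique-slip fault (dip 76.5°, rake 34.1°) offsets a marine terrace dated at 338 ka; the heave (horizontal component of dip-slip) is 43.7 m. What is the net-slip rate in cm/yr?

dip-slip = heave / cos(dip) = 43.7 / cos(76.5°) = 187.2 m
net slip = dip-slip / sin(rake) = 187.2 / sin(34.1°) = 333.9 m
rate = 333.9 m / 338 ka = 0.000988 m/yr = 0.0988 cm/yr

0.0988 cm/yr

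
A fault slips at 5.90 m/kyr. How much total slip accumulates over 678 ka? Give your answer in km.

slip = rate × time = 5.90 m/kyr × 678 ka = 4000 m = 4 km

4 km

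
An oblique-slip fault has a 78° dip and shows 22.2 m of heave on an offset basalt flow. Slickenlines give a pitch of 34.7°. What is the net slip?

dip-slip = heave / cos(dip) = 22.2 / cos(78°) = 106.8 m
net slip = dip-slip / sin(rake) = 106.8 / sin(34.7°) = 188 m

188 m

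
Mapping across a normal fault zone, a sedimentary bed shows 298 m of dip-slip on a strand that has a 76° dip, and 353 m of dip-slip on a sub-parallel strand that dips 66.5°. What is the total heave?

heave_A = 298 × cos(76°) = 72.09 m
heave_B = 353 × cos(66.5°) = 140.8 m
total = 72.09 + 140.8 = 213 m

213 m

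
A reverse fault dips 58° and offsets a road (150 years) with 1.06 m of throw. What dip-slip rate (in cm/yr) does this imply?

dip-slip = throw / sin(dip) = 1.06 m / sin(58°) = 1.250 m
rate = 1.250 m / 150 years = 0.00833 m/yr = 0.833 cm/yr

0.833 cm/yr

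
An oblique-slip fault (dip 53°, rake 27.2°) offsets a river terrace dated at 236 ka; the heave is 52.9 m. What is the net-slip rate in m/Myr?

815 m/Myr

dip-slip = heave / cos(dip) = 52.9 / cos(53°) = 87.90 m
net slip = dip-slip / sin(rake) = 87.90 / sin(27.2°) = 192.3 m
rate = 192.3 m / 236 ka = 0.000815 m/yr = 815 m/Myr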